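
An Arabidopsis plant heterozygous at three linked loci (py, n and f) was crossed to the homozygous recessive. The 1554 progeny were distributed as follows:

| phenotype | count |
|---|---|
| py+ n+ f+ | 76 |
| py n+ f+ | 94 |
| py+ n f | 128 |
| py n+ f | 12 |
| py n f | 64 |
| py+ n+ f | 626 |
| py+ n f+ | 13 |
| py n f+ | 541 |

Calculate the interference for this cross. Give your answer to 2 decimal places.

The two most frequent reciprocal classes, py+ n+ f and py n f+, are the parental types, so the F1 was py+ n+ f / py n f+.
The two rarest classes, py n+ f and py+ n f+, are the double crossovers. Comparing them with the parentals, only the py allele has switched, so py is the middle locus and the order is n – py – f.
n–py: (222 + 25)/1554 = 0.1589; py–f: (140 + 25)/1554 = 0.1062.
Expected DCO frequency = 0.1589 × 0.1062 ≈ 0.01688; observed = 25/1554 ≈ 0.01609.
Coefficient of coincidence = 0.01609/0.01688 ≈ 0.95; interference = 1 − 0.95 = 0.05.

0.05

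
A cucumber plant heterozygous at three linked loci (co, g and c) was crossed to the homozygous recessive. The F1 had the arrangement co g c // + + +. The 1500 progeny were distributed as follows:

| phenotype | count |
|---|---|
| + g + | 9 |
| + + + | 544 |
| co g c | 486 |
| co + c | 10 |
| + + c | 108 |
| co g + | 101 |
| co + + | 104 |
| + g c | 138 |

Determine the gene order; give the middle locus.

g

The two rarest classes, co + c and + g +, are the double crossovers. Comparing them with the parentals, only the g allele has switched, so g is the middle locus and the order is c – g – co.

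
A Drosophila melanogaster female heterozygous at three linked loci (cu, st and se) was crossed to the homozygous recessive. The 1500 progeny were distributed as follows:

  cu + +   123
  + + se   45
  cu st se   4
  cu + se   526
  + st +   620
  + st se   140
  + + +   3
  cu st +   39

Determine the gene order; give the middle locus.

st

The two most frequent reciprocal classes, + st + and cu + se, are the parental types, so the F1 was + st + / cu + se.
The two rarest classes, + + + and cu st se, are the double crossovers. Comparing them with the parentals, only the st allele has switched, so st is the middle locus and the order is cu – st – se.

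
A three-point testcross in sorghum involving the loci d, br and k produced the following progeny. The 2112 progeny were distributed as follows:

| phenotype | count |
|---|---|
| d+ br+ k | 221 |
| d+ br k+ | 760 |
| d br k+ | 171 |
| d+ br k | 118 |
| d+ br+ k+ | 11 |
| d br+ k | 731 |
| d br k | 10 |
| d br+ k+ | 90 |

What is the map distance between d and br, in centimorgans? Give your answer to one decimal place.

The two most frequent reciprocal classes, d+ br k+ and d br+ k, are the parental types, so the F1 was d+ br k+ / d br+ k.
The two rarest classes, d+ br+ k+ and d br k, are the double crossovers. Comparing them with the parentals, only the br allele has switched, so br is the middle locus and the order is k – br – d.
Crossovers in the br–d interval produce the single-crossover classes d br k+ and d+ br+ k (171 + 221 = 392) plus the double crossovers (21).
RF(br–d) = (392 + 21) / 2112 = 413/2112 = 0.1955 → 19.6 centimorgans.

19.6 centimorgans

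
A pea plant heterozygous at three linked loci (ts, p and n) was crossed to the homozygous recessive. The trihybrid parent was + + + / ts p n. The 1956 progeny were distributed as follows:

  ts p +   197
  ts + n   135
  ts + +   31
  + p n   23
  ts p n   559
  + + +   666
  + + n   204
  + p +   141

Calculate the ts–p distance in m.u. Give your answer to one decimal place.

The two rarest classes, ts + + and + p n, are the double crossovers. Comparing them with the parentals, only the ts allele has switched, so ts is the middle locus and the order is p – ts – n.
Crossovers in the p–ts interval produce the single-crossover classes + p + and ts + n (141 + 135 = 276) plus the double crossovers (54).
RF(p–ts) = (276 + 54) / 1956 = 330/1956 = 0.1687 → 16.9 m.u.

16.9 m.u.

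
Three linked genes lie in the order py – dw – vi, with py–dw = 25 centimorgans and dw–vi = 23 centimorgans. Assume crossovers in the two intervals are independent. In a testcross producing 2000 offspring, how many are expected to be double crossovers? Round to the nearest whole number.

115

Map distances give recombination frequencies of 0.250 and 0.230 for the two intervals.
With no interference, expected double-crossover frequency = 0.250 × 0.230 = 0.05750.
Expected number = 0.05750 × 2000 = 115.00 ≈ 115.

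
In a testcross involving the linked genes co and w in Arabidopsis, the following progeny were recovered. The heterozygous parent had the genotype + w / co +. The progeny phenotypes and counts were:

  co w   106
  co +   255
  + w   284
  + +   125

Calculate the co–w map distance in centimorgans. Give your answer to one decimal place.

30.0 centimorgans

The recombinant classes are + + and co w: 125 + 106 = 231.
Recombination frequency = 231/770 = 0.3000 ≈ 30.0%, i.e. 30.0 centimorgans.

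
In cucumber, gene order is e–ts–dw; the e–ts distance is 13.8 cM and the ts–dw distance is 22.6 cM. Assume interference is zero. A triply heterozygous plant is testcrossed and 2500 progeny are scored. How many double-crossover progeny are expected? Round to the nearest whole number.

78

Map distances give recombination frequencies of 0.138 and 0.226 for the two intervals.
With no interference, expected double-crossover frequency = 0.138 × 0.226 = 0.03119.
Expected number = 0.03119 × 2500 = 77.97 ≈ 78.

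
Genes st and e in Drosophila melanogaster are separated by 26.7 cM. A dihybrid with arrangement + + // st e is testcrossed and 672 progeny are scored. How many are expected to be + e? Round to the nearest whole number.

A map distance of 26.7 cM corresponds to a recombination frequency of 0.267.
The F1 is + + / st e, so + e is a recombinant gamete class with expected frequency r/2 = 0.267/2 = 0.1335.
Expected number = 0.1335 × 672 = 89.71 ≈ 90.

90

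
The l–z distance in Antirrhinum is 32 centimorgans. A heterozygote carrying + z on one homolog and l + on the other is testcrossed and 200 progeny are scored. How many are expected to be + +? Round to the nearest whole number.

32

A map distance of 32 centimorgans corresponds to a recombination frequency of 0.320.
The F1 is + z / l +, so + + is a recombinant gamete class with expected frequency r/2 = 0.320/2 = 0.1600.
Expected number = 0.1600 × 200 = 32.00 ≈ 32.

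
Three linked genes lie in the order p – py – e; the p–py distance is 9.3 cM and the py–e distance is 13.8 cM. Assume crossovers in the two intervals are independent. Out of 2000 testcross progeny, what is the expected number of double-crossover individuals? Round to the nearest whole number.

Map distances give recombination frequencies of 0.093 and 0.138 for the two intervals.
With no interference, expected double-crossover frequency = 0.093 × 0.138 = 0.01283.
Expected number = 0.01283 × 2000 = 25.67 ≈ 26.

26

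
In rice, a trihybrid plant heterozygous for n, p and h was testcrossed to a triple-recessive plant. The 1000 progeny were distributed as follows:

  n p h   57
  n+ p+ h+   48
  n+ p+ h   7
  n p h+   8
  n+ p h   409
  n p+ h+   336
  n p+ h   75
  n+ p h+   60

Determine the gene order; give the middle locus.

p

The two most frequent reciprocal classes, n+ p h and n p+ h+, are the parental types, so the F1 was n+ p h / n p+ h+.
The two rarest classes, n+ p+ h and n p h+, are the double crossovers. Comparing them with the parentals, only the p allele has switched, so p is the middle locus and the order is n – p – h.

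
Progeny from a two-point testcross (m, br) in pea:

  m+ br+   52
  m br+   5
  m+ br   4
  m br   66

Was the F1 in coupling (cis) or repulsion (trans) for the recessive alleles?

The two most frequent classes are m+ br+ (52) and m br (66); these are the parental (non-recombinant) types.
So the F1 carried m+ br+ on one chromosome and m br on the other — the recessive alleles are on the same chromosome (cis / coupling).

cis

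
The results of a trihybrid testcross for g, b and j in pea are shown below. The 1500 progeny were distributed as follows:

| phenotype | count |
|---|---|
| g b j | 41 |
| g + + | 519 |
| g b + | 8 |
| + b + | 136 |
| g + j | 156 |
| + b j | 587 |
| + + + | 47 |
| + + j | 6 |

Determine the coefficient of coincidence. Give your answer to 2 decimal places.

The two most frequent reciprocal classes, g + + and + b j, are the parental types, so the F1 was g + + / + b j.
The two rarest classes, g b + and + + j, are the double crossovers. Comparing them with the parentals, only the b allele has switched, so b is the middle locus and the order is g – b – j.
g–b: (88 + 14)/1500 = 0.0680; b–j: (292 + 14)/1500 = 0.2040.
Expected DCO frequency = 0.0680 × 0.2040 ≈ 0.01387; observed = 14/1500 ≈ 0.00933.
Coefficient of coincidence = 0.00933/0.01387 ≈ 0.67.

0.67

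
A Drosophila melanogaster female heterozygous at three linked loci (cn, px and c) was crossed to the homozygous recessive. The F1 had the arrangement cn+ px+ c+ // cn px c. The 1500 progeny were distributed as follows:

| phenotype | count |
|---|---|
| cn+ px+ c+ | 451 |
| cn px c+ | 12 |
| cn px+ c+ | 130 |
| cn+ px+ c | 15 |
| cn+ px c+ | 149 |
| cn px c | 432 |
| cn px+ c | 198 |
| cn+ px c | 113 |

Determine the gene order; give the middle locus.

c

The two rarest classes, cn+ px+ c and cn px c+, are the double crossovers. Comparing them with the parentals, only the c allele has switched, so c is the middle locus and the order is cn – c – px.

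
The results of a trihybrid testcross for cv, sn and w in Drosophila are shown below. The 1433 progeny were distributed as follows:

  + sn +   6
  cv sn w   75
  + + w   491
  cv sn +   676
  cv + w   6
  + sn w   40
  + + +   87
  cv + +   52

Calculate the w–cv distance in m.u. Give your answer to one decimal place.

12.1 m.u.

The two most frequent reciprocal classes, + + w and cv sn +, are the parental types, so the F1 was + + w / cv sn +.
The two rarest classes, cv + w and + sn +, are the double crossovers. Comparing them with the parentals, only the cv allele has switched, so cv is the middle locus and the order is w – cv – sn.
Crossovers in the w–cv interval produce the single-crossover classes + + + and cv sn w (87 + 75 = 162) plus the double crossovers (12).
RF(w–cv) = (162 + 12) / 1433 = 174/1433 = 0.1214 → 12.1 m.u.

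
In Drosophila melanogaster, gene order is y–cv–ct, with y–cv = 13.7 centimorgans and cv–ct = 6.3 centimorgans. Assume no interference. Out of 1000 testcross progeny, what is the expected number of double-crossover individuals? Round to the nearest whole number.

9

Map distances give recombination frequencies of 0.137 and 0.063 for the two intervals.
With no interference, expected double-crossover frequency = 0.137 × 0.063 = 0.00863.
Expected number = 0.00863 × 1000 = 8.63 ≈ 9.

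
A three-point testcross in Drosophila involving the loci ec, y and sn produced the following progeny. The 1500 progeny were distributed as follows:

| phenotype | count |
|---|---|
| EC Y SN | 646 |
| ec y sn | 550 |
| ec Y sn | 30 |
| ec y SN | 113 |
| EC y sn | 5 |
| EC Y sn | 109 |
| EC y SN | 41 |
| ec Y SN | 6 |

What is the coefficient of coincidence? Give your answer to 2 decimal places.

The two most frequent reciprocal classes, ec y sn and EC Y SN, are the parental types, so the F1 was ec y sn / EC Y SN.
The two rarest classes, EC y sn and ec Y SN, are the double crossovers. Comparing them with the parentals, only the ec allele has switched, so ec is the middle locus and the order is sn – ec – y.
sn–ec: (222 + 11)/1500 = 0.1553; ec–y: (71 + 11)/1500 = 0.0547.
Expected DCO frequency = 0.1553 × 0.0547 ≈ 0.00849; observed = 11/1500 ≈ 0.00733.
Coefficient of coincidence = 0.00733/0.00849 ≈ 0.86.

0.86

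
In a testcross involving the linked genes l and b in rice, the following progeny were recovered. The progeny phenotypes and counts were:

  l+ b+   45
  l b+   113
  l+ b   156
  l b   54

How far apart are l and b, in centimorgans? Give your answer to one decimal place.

26.9 centimorgans

The two most frequent classes, l+ b (156) and l b+ (113), are the parental types, so the F1 was l+ b / l b+.
The recombinant classes are l+ b+ and l b: 45 + 54 = 99.
Recombination frequency = 99/368 = 0.2690 ≈ 26.9%, i.e. 26.9 centimorgans.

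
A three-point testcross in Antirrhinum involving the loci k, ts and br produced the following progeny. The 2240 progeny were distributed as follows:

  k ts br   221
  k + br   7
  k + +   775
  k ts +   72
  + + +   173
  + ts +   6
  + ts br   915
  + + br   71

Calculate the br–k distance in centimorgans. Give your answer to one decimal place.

18.2 centimorgans

The two most frequent reciprocal classes, + ts br and k + +, are the parental types, so the F1 was + ts br / k + +.
The two rarest classes, + ts + and k + br, are the double crossovers. Comparing them with the parentals, only the br allele has switched, so br is the middle locus and the order is ts – br – k.
Crossovers in the br–k interval produce the single-crossover classes k ts br and + + + (221 + 173 = 394) plus the double crossovers (13).
RF(br–k) = (394 + 13) / 2240 = 407/2240 = 0.1817 → 18.2 centimorgans.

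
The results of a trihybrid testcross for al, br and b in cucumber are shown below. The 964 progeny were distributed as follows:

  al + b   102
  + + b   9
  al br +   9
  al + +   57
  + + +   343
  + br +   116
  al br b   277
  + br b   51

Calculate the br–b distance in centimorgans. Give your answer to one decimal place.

The two most frequent reciprocal classes, al br b and + + +, are the parental types, so the F1 was al br b / + + +.
The two rarest classes, al br + and + + b, are the double crossovers. Comparing them with the parentals, only the b allele has switched, so b is the middle locus and the order is al – b – br.
Crossovers in the b–br interval produce the single-crossover classes al + b and + br + (102 + 116 = 218) plus the double crossovers (18).
RF(b–br) = (218 + 18) / 964 = 236/964 = 0.2448 → 24.5 centimorgans.

24.5 centimorgans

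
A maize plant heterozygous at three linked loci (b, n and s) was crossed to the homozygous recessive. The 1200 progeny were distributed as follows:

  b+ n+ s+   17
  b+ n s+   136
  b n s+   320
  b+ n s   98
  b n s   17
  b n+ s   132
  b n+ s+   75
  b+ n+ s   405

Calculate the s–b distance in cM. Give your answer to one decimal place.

25.2 cM

The two most frequent reciprocal classes, b+ n+ s and b n s+, are the parental types, so the F1 was b+ n+ s / b n s+.
The two rarest classes, b+ n+ s+ and b n s, are the double crossovers. Comparing them with the parentals, only the s allele has switched, so s is the middle locus and the order is b – s – n.
Crossovers in the b–s interval produce the single-crossover classes b n+ s and b+ n s+ (132 + 136 = 268) plus the double crossovers (34).
RF(b–s) = (268 + 34) / 1200 = 302/1200 = 0.2517 → 25.2 cM.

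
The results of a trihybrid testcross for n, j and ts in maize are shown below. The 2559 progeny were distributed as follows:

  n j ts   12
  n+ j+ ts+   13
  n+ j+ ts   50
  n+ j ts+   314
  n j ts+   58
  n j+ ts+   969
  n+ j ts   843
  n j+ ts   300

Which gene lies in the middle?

n

The two most frequent reciprocal classes, n+ j ts and n j+ ts+, are the parental types, so the F1 was n+ j ts / n j+ ts+.
The two rarest classes, n j ts and n+ j+ ts+, are the double crossovers. Comparing them with the parentals, only the n allele has switched, so n is the middle locus and the order is j – n – ts.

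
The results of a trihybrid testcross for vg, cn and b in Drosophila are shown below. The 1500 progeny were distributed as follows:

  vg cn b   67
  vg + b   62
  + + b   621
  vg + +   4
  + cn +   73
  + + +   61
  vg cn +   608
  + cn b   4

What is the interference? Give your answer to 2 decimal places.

0.38

The two most frequent reciprocal classes, + + b and vg cn +, are the parental types, so the F1 was + + b / vg cn +.
The two rarest classes, + cn b and vg + +, are the double crossovers. Comparing them with the parentals, only the cn allele has switched, so cn is the middle locus and the order is vg – cn – b.
vg–cn: (135 + 8)/1500 = 0.0953; cn–b: (128 + 8)/1500 = 0.0907.
Expected DCO frequency = 0.0953 × 0.0907 ≈ 0.00864; observed = 8/1500 ≈ 0.00533.
Coefficient of coincidence = 0.00533/0.00864 ≈ 0.62; interference = 1 − 0.62 = 0.38.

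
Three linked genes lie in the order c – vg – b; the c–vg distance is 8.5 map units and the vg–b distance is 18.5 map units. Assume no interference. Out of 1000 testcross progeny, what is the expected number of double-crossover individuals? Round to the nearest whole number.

16

Map distances give recombination frequencies of 0.085 and 0.185 for the two intervals.
With no interference, expected double-crossover frequency = 0.085 × 0.185 = 0.01572.
Expected number = 0.01572 × 1000 = 15.72 ≈ 16.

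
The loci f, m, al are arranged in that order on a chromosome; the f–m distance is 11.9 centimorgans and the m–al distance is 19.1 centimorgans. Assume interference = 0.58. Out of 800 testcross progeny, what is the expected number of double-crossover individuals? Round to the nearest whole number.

Map distances give recombination frequencies of 0.119 and 0.191 for the two intervals.
With interference 0.58 (so coincidence = 0.42), expected double-crossover frequency = 0.119 × 0.191 × 0.42 = 0.00955.
Expected number = 0.00955 × 800 = 7.64 ≈ 8.

8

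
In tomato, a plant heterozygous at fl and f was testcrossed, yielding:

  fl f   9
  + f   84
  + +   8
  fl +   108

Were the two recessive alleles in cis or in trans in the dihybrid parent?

The two most frequent classes are + f (84) and fl + (108); these are the parental (non-recombinant) types.
So the F1 carried + f on one chromosome and fl + on the other — the recessive alleles are on opposite chromosomes (trans / repulsion).

trans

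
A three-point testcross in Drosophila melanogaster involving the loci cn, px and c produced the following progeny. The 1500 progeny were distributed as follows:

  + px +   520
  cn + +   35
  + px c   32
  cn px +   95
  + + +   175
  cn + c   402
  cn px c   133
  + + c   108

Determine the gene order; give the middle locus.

The two most frequent reciprocal classes, + px + and cn + c, are the parental types, so the F1 was + px + / cn + c.
The two rarest classes, + px c and cn + +, are the double crossovers. Comparing them with the parentals, only the c allele has switched, so c is the middle locus and the order is px – c – cn.

c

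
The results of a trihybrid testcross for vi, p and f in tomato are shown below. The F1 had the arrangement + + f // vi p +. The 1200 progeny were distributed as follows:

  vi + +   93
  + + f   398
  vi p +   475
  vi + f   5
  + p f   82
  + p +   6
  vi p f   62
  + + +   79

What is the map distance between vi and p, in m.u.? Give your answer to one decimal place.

The two rarest classes, vi + f and + p +, are the double crossovers. Comparing them with the parentals, only the vi allele has switched, so vi is the middle locus and the order is p – vi – f.
Crossovers in the p–vi interval produce the single-crossover classes + p f and vi + + (82 + 93 = 175) plus the double crossovers (11).
RF(p–vi) = (175 + 11) / 1200 = 186/1200 = 0.1550 → 15.5 m.u.

15.5 m.u.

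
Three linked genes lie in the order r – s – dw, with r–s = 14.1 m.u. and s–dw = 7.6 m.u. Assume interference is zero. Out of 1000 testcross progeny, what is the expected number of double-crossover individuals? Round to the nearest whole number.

11

Map distances give recombination frequencies of 0.141 and 0.076 for the two intervals.
With no interference, expected double-crossover frequency = 0.141 × 0.076 = 0.01072.
Expected number = 0.01072 × 1000 = 10.72 ≈ 11.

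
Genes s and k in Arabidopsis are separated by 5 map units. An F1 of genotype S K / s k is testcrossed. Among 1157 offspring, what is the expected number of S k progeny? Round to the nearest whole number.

29

A map distance of 5 map units corresponds to a recombination frequency of 0.050.
The F1 is S K / s k, so S k is a recombinant gamete class with expected frequency r/2 = 0.050/2 = 0.0250.
Expected number = 0.0250 × 1157 = 28.93 ≈ 29.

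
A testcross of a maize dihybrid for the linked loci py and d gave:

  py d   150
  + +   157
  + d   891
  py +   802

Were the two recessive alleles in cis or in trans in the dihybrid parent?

The two most frequent classes are + d (891) and py + (802); these are the parental (non-recombinant) types.
So the F1 carried + d on one chromosome and py + on the other — the recessive alleles are on opposite chromosomes (trans / repulsion).

trans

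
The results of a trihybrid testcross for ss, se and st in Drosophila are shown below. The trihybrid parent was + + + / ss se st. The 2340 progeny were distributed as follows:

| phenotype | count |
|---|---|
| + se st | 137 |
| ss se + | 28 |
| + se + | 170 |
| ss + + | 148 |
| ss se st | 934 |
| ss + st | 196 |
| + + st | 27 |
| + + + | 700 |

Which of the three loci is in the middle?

The two rarest classes, + + st and ss se +, are the double crossovers. Comparing them with the parentals, only the st allele has switched, so st is the middle locus and the order is se – st – ss.

st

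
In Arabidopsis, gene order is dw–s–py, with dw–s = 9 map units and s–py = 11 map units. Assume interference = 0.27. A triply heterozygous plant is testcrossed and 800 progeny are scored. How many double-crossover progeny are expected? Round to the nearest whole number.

Map distances give recombination frequencies of 0.090 and 0.110 for the two intervals.
With interference 0.27 (so coincidence = 0.73), expected double-crossover frequency = 0.090 × 0.110 × 0.73 = 0.00723.
Expected number = 0.00723 × 800 = 5.78 ≈ 6.

6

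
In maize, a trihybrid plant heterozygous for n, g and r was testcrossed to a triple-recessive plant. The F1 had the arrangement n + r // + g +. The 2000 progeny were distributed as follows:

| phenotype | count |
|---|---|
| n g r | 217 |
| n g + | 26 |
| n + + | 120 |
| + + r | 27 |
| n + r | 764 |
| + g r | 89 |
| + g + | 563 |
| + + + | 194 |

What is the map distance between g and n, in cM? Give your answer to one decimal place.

The two rarest classes, + + r and n g +, are the double crossovers. Comparing them with the parentals, only the n allele has switched, so n is the middle locus and the order is g – n – r.
Crossovers in the g–n interval produce the single-crossover classes n g r and + + + (217 + 194 = 411) plus the double crossovers (53).
RF(g–n) = (411 + 53) / 2000 = 464/2000 = 0.2320 → 23.2 cM.

23.2 cM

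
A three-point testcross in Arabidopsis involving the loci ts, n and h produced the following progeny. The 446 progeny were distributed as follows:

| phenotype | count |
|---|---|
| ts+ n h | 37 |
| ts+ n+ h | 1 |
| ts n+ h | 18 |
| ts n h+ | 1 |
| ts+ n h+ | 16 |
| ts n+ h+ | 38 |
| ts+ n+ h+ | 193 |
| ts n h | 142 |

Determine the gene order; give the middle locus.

h

The two most frequent reciprocal classes, ts+ n+ h+ and ts n h, are the parental types, so the F1 was ts+ n+ h+ / ts n h.
The two rarest classes, ts+ n+ h and ts n h+, are the double crossovers. Comparing them with the parentals, only the h allele has switched, so h is the middle locus and the order is n – h – ts.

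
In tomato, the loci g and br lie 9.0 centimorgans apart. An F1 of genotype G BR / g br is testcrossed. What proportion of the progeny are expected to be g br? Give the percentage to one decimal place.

A map distance of 9.0 centimorgans corresponds to a recombination frequency of 0.090.
The F1 is G BR / g br, so g br is a parental gamete class with expected frequency (1 − r)/2 = 0.910/2 = 0.4550.
That is 0.4550 = 45.5% of the progeny.

45.5%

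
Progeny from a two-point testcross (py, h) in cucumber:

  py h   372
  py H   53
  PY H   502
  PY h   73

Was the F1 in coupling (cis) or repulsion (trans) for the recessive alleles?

cis

The two most frequent classes are PY H (502) and py h (372); these are the parental (non-recombinant) types.
So the F1 carried PY H on one chromosome and py h on the other — the recessive alleles are on the same chromosome (cis / coupling).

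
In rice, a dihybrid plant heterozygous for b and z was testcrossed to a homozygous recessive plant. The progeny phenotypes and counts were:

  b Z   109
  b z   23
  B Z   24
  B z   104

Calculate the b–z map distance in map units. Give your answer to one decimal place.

The two most frequent classes, B z (104) and b Z (109), are the parental types, so the F1 was B z / b Z.
The recombinant classes are B Z and b z: 24 + 23 = 47.
Recombination frequency = 47/260 = 0.1808 ≈ 18.1%, i.e. 18.1 map units.

18.1 map units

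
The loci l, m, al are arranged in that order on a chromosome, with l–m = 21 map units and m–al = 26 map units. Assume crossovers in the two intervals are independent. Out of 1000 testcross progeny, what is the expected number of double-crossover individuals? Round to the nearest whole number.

55

Map distances give recombination frequencies of 0.210 and 0.260 for the two intervals.
With no interference, expected double-crossover frequency = 0.210 × 0.260 = 0.05460.
Expected number = 0.05460 × 1000 = 54.60 ≈ 55.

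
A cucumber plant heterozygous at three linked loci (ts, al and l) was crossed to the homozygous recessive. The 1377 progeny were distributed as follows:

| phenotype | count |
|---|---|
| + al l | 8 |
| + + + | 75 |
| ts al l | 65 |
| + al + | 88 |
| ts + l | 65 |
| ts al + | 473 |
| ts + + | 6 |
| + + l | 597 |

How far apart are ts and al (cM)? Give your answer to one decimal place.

12.1 cM

The two most frequent reciprocal classes, ts al + and + + l, are the parental types, so the F1 was ts al + / + + l.
The two rarest classes, ts + + and + al l, are the double crossovers. Comparing them with the parentals, only the al allele has switched, so al is the middle locus and the order is l – al – ts.
Crossovers in the al–ts interval produce the single-crossover classes + al + and ts + l (88 + 65 = 153) plus the double crossovers (14).
RF(al–ts) = (153 + 14) / 1377 = 167/1377 = 0.1213 → 12.1 cM.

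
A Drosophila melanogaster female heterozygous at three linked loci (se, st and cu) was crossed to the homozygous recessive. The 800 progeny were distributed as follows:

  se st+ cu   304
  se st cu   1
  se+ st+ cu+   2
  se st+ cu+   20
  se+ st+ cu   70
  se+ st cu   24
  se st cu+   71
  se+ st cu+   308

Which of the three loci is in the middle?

st

The two most frequent reciprocal classes, se st+ cu and se+ st cu+, are the parental types, so the F1 was se st+ cu / se+ st cu+.
The two rarest classes, se st cu and se+ st+ cu+, are the double crossovers. Comparing them with the parentals, only the st allele has switched, so st is the middle locus and the order is se – st – cu.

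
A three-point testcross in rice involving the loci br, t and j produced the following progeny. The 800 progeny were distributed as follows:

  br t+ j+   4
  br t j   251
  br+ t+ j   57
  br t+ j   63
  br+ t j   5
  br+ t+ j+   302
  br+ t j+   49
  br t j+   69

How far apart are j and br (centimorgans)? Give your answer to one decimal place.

16.9 centimorgans

The two most frequent reciprocal classes, br t j and br+ t+ j+, are the parental types, so the F1 was br t j / br+ t+ j+.
The two rarest classes, br+ t j and br t+ j+, are the double crossovers. Comparing them with the parentals, only the br allele has switched, so br is the middle locus and the order is t – br – j.
Crossovers in the br–j interval produce the single-crossover classes br t j+ and br+ t+ j (69 + 57 = 126) plus the double crossovers (9).
RF(br–j) = (126 + 9) / 800 = 135/800 = 0.1688 → 16.9 centimorgans.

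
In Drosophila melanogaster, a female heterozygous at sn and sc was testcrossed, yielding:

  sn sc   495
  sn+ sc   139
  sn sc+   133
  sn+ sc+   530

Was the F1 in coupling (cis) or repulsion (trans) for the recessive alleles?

cis

The two most frequent classes are sn+ sc+ (530) and sn sc (495); these are the parental (non-recombinant) types.
So the F1 carried sn+ sc+ on one chromosome and sn sc on the other — the recessive alleles are on the same chromosome (cis / coupling).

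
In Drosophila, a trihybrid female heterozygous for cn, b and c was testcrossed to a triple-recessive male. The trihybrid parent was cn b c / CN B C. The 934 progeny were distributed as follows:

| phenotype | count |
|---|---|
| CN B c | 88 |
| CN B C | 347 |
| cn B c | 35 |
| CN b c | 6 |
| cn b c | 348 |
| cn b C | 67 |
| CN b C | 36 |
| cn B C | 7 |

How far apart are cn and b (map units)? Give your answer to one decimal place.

9.0 map units

The two rarest classes, CN b c and cn B C, are the double crossovers. Comparing them with the parentals, only the cn allele has switched, so cn is the middle locus and the order is b – cn – c.
Crossovers in the b–cn interval produce the single-crossover classes cn B c and CN b C (35 + 36 = 71) plus the double crossovers (13).
RF(b–cn) = (71 + 13) / 934 = 84/934 = 0.0899 → 9.0 map units.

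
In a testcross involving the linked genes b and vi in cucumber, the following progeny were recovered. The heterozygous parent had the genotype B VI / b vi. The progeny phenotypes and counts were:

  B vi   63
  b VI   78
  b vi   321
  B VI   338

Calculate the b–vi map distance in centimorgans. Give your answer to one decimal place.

The recombinant classes are B vi and b VI: 63 + 78 = 141.
Recombination frequency = 141/800 = 0.1762 ≈ 17.6%, i.e. 17.6 centimorgans.

17.6 centimorgans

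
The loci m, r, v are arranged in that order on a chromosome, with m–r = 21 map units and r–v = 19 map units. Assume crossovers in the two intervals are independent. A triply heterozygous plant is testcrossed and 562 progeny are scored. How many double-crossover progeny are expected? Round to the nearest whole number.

22

Map distances give recombination frequencies of 0.210 and 0.190 for the two intervals.
With no interference, expected double-crossover frequency = 0.210 × 0.190 = 0.03990.
Expected number = 0.03990 × 562 = 22.42 ≈ 22.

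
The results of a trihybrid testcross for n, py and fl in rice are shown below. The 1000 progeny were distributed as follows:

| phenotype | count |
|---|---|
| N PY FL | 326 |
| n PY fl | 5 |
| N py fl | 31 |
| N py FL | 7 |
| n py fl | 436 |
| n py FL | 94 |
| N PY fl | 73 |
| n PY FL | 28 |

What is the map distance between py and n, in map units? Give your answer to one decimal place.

The two most frequent reciprocal classes, N PY FL and n py fl, are the parental types, so the F1 was N PY FL / n py fl.
The two rarest classes, N py FL and n PY fl, are the double crossovers. Comparing them with the parentals, only the py allele has switched, so py is the middle locus and the order is n – py – fl.
Crossovers in the n–py interval produce the single-crossover classes n PY FL and N py fl (28 + 31 = 59) plus the double crossovers (12).
RF(n–py) = (59 + 12) / 1000 = 71/1000 = 0.0710 → 7.1 map units.

7.1 map units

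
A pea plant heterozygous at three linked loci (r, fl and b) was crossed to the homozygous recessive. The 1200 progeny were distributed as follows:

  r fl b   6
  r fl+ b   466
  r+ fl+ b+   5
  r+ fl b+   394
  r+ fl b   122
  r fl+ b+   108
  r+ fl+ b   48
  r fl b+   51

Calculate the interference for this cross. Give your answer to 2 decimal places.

0.50

The two most frequent reciprocal classes, r+ fl b+ and r fl+ b, are the parental types, so the F1 was r+ fl b+ / r fl+ b.
The two rarest classes, r+ fl+ b+ and r fl b, are the double crossovers. Comparing them with the parentals, only the fl allele has switched, so fl is the middle locus and the order is r – fl – b.
r–fl: (99 + 11)/1200 = 0.0917; fl–b: (230 + 11)/1200 = 0.2008.
Expected DCO frequency = 0.0917 × 0.2008 ≈ 0.01841; observed = 11/1200 ≈ 0.00917.
Coefficient of coincidence = 0.00917/0.01841 ≈ 0.50; interference = 1 − 0.50 = 0.50.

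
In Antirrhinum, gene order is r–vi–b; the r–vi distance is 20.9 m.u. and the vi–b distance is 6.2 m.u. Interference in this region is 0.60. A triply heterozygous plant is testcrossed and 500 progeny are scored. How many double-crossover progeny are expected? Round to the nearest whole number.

3

Map distances give recombination frequencies of 0.209 and 0.062 for the two intervals.
With interference 0.60 (so coincidence = 0.40), expected double-crossover frequency = 0.209 × 0.062 × 0.40 = 0.00518.
Expected number = 0.00518 × 500 = 2.59 ≈ 3.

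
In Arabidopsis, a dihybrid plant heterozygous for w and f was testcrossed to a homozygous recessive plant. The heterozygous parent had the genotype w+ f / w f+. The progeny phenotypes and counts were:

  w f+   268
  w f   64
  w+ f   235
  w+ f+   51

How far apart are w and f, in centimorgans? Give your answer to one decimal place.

The recombinant classes are w+ f+ and w f: 51 + 64 = 115.
Recombination frequency = 115/618 = 0.1861 ≈ 18.6%, i.e. 18.6 centimorgans.

18.6 centimorgans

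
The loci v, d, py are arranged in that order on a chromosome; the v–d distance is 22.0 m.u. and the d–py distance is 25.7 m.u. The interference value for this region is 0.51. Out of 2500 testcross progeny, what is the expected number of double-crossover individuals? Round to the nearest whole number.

69

Map distances give recombination frequencies of 0.220 and 0.257 for the two intervals.
With interference 0.51 (so coincidence = 0.49), expected double-crossover frequency = 0.220 × 0.257 × 0.49 = 0.02770.
Expected number = 0.02770 × 2500 = 69.26 ≈ 69.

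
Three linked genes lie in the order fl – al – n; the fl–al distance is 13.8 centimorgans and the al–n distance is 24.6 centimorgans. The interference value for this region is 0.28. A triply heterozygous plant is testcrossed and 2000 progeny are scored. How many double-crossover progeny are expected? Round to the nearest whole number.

49

Map distances give recombination frequencies of 0.138 and 0.246 for the two intervals.
With interference 0.28 (so coincidence = 0.72), expected double-crossover frequency = 0.138 × 0.246 × 0.72 = 0.02444.
Expected number = 0.02444 × 2000 = 48.89 ≈ 49.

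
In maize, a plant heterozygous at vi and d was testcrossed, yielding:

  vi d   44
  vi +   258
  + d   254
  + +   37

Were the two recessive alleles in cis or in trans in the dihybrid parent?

trans

The two most frequent classes are + d (254) and vi + (258); these are the parental (non-recombinant) types.
So the F1 carried + d on one chromosome and vi + on the other — the recessive alleles are on opposite chromosomes (trans / repulsion).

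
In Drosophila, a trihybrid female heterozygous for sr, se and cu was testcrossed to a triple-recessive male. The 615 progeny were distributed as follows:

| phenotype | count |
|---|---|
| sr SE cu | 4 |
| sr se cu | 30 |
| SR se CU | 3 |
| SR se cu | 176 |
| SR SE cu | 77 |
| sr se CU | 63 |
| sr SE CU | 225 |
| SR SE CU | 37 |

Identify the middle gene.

The two most frequent reciprocal classes, SR se cu and sr SE CU, are the parental types, so the F1 was SR se cu / sr SE CU.
The two rarest classes, SR se CU and sr SE cu, are the double crossovers. Comparing them with the parentals, only the cu allele has switched, so cu is the middle locus and the order is se – cu – sr.

cu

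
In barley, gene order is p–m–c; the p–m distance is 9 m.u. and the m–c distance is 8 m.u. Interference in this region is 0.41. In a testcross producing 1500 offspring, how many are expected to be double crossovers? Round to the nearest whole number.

Map distances give recombination frequencies of 0.090 and 0.080 for the two intervals.
With interference 0.41 (so coincidence = 0.59), expected double-crossover frequency = 0.090 × 0.080 × 0.59 = 0.00425.
Expected number = 0.00425 × 1500 = 6.37 ≈ 6.

6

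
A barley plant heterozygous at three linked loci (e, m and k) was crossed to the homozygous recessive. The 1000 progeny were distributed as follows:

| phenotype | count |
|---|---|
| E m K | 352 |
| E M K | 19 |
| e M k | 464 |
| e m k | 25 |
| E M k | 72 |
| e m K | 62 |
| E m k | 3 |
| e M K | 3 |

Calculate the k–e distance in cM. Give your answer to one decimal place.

The two most frequent reciprocal classes, E m K and e M k, are the parental types, so the F1 was E m K / e M k.
The two rarest classes, E m k and e M K, are the double crossovers. Comparing them with the parentals, only the k allele has switched, so k is the middle locus and the order is m – k – e.
Crossovers in the k–e interval produce the single-crossover classes e m K and E M k (62 + 72 = 134) plus the double crossovers (6).
RF(k–e) = (134 + 6) / 1000 = 140/1000 = 0.1400 → 14.0 cM.

14.0 cM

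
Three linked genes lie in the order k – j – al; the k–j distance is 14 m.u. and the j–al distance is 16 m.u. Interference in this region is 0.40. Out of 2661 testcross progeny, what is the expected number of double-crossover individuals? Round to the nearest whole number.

Map distances give recombination frequencies of 0.140 and 0.160 for the two intervals.
With interference 0.40 (so coincidence = 0.60), expected double-crossover frequency = 0.140 × 0.160 × 0.60 = 0.01344.
Expected number = 0.01344 × 2661 = 35.76 ≈ 36.

36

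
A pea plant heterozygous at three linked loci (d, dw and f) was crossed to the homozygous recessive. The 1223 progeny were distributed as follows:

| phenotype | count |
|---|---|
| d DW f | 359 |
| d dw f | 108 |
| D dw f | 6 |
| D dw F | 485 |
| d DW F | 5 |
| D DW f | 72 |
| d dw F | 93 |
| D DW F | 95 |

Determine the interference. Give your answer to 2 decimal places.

0.64

The two most frequent reciprocal classes, D dw F and d DW f, are the parental types, so the F1 was D dw F / d DW f.
The two rarest classes, D dw f and d DW F, are the double crossovers. Comparing them with the parentals, only the f allele has switched, so f is the middle locus and the order is d – f – dw.
d–f: (165 + 11)/1223 = 0.1439; f–dw: (203 + 11)/1223 = 0.1750.
Expected DCO frequency = 0.1439 × 0.1750 ≈ 0.02518; observed = 11/1223 ≈ 0.00899.
Coefficient of coincidence = 0.00899/0.02518 ≈ 0.36; interference = 1 − 0.36 = 0.64.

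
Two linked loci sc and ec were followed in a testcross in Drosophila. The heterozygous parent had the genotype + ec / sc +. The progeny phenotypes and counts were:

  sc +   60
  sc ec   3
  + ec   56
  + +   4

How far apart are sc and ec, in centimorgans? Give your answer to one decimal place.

The recombinant classes are + + and sc ec: 4 + 3 = 7.
Recombination frequency = 7/123 = 0.0569 ≈ 5.7%, i.e. 5.7 centimorgans.

5.7 centimorgans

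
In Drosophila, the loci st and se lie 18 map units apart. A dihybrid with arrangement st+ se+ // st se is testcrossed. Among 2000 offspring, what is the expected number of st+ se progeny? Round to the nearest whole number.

180

A map distance of 18 map units corresponds to a recombination frequency of 0.180.
The F1 is st+ se+ / st se, so st+ se is a recombinant gamete class with expected frequency r/2 = 0.180/2 = 0.0900.
Expected number = 0.0900 × 2000 = 180.00 ≈ 180.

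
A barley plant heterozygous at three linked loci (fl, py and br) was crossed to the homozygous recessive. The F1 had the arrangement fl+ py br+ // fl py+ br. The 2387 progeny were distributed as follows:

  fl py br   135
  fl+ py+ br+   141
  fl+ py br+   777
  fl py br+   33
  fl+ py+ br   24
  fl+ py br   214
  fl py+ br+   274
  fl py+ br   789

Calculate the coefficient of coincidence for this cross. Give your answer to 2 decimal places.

The two rarest classes, fl py br+ and fl+ py+ br, are the double crossovers. Comparing them with the parentals, only the fl allele has switched, so fl is the middle locus and the order is py – fl – br.
py–fl: (276 + 57)/2387 = 0.1395; fl–br: (488 + 57)/2387 = 0.2283.
Expected DCO frequency = 0.1395 × 0.2283 ≈ 0.03185; observed = 57/2387 ≈ 0.02388.
Coefficient of coincidence = 0.02388/0.03185 ≈ 0.75.

0.75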